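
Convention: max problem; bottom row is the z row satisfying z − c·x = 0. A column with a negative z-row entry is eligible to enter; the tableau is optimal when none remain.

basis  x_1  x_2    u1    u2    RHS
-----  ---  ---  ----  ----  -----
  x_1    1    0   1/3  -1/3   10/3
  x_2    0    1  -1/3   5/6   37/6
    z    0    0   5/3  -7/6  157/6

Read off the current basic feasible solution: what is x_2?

37/6

x_2 is basic (row 2); its value is the RHS of that row, 37/6.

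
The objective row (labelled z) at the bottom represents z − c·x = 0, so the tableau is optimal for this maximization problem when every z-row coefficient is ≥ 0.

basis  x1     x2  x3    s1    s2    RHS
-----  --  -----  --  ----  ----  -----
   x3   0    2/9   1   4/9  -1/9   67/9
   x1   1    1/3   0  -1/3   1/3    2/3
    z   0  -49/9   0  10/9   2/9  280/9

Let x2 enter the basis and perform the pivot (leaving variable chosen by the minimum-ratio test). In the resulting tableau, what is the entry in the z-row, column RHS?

Ratio test on column x2 — row 1: (67/9)/(2/9) = 67/2; row 2: (2/3)/(1/3) = 2. Minimum is 2 at row 2 (x1 leaves); pivot element 1/3.
Divide row 2 by 1/3; eliminate column x2 from the other rows.
z-row update in column RHS: 280/9 − (-49/9)·2 = 42.

42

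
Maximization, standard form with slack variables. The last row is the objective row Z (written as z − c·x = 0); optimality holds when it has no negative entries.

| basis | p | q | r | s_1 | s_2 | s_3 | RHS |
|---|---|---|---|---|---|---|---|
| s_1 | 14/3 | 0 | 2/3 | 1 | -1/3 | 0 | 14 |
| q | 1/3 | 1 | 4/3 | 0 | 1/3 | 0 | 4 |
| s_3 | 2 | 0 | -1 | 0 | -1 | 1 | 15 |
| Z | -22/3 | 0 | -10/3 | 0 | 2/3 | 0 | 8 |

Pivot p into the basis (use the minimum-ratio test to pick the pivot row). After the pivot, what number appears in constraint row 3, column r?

Ratio test on column p — row 1: 14/(14/3) = 3; row 2: 4/(1/3) = 12; row 3: 15/2 = 15/2. Minimum is 3 at row 1 (s_1 leaves); pivot element 14/3.
Divide row 1 by 14/3; eliminate column p from the other rows.
Row 3 update in column r: -1 − 2·(1/7) = -9/7.

-9/7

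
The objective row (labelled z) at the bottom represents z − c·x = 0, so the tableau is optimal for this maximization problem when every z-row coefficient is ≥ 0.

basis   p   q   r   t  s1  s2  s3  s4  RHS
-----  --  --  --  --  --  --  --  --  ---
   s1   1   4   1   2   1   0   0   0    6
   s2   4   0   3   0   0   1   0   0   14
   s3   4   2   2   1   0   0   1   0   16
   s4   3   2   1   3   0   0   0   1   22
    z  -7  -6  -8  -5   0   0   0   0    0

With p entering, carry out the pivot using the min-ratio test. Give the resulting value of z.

49/2

Ratio test on column p — row 1: 6/1 = 6; row 2: 14/4 = 7/2; row 3: 16/4 = 4; row 4: 22/3 = 22/3. Minimum is 7/2 at row 2 (s2 leaves); pivot element 4.
Pivot on row 2; the z-row RHS becomes 0 − (-7)·(7/2) = 49/2.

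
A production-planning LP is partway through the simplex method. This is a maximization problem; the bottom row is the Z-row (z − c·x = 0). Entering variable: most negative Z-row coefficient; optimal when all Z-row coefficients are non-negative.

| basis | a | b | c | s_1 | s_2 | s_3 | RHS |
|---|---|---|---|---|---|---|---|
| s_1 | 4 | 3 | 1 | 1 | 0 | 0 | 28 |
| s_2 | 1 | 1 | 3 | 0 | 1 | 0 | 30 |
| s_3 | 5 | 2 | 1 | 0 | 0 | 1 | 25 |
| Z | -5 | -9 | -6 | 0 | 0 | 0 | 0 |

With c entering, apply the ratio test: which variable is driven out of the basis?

Column c entries and ratios — s_1: 28/1 = 28; s_2: 30/3 = 10; s_3: 25/1 = 25.
Smallest ratio is 10 in the row of s_2, so s_2 leaves.

s_2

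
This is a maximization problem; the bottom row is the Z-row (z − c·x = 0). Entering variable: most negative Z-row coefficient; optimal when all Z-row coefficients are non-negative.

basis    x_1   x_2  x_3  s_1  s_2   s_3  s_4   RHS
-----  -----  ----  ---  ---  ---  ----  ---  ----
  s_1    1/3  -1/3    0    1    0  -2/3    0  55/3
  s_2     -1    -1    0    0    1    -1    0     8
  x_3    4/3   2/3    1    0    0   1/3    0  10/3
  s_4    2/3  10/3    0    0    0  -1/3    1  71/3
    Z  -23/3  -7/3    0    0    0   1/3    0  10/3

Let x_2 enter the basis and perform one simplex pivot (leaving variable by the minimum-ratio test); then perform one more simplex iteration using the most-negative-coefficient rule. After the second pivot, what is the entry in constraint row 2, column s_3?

-3/4

Ratio test on column x_2 — row 1: entry -1/3 ≤ 0; row 2: entry -1 ≤ 0; row 3: (10/3)/(2/3) = 5; row 4: (71/3)/(10/3) = 71/10. Minimum is 5 at row 3 (x_3 leaves); pivot element 2/3.
Divide row 3 by 2/3; eliminate column x_2 from the other rows.
Second iteration: most negative Z-row entry is -3 in column x_1, so x_1 enters.
Ratio test on column x_1 — row 1: 20/1 = 20; row 2: 13/1 = 13; row 3: 5/2 = 5/2; row 4: entry -6 ≤ 0. Minimum is 5/2 at row 3 (x_2 leaves); pivot element 2.
Divide row 3 by 2; eliminate column x_1 from the other rows.
After both pivots, the entry at constraint row 2, column s_3 is -3/4.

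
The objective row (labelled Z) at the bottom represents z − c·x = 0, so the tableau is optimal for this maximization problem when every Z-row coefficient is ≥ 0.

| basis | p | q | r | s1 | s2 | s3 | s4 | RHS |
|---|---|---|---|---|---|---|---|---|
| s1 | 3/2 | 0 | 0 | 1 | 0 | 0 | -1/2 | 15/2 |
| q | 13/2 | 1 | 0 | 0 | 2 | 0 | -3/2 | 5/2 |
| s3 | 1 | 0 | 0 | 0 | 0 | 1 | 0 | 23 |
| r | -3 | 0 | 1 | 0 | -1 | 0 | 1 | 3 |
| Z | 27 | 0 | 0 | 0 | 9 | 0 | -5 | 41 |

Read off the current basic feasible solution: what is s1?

15/2

s1 is basic (row 1); its value is the RHS of that row, 15/2.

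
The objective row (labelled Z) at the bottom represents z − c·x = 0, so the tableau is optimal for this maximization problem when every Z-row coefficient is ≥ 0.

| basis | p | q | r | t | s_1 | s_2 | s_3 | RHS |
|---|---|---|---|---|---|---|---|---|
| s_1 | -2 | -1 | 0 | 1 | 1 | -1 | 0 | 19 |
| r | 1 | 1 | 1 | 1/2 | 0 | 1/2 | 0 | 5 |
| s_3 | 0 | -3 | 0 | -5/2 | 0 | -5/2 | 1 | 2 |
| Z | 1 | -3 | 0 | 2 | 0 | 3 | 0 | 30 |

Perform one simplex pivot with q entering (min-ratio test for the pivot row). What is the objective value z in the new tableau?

Ratio test on column q — row 1: entry -1 ≤ 0; row 2: 5/1 = 5; row 3: entry -3 ≤ 0. Minimum is 5 at row 2 (r leaves); pivot element 1.
Pivot on row 2; the Z-row RHS becomes 30 − (-3)·5 = 45.

45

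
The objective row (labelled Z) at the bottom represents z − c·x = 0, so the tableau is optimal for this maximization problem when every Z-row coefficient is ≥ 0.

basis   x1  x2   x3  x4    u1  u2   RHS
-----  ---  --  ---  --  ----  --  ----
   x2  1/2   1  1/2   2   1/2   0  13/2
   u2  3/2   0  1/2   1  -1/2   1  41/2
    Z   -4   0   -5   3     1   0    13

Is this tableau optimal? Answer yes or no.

The Z-row has a negative entry -5 in column x3, so it is not optimal.

no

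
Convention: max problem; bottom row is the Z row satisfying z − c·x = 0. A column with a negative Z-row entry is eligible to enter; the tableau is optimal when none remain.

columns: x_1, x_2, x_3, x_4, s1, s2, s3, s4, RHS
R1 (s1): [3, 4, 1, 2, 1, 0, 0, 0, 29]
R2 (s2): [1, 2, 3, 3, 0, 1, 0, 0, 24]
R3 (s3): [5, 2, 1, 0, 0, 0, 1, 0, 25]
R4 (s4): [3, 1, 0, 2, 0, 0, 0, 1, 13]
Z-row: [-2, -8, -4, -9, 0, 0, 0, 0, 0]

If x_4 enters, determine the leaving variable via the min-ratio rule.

Column x_4 entries and ratios — s1: 29/2 = 29/2; s2: 24/3 = 8; s3: 0 ≤ 0, skip; s4: 13/2 = 13/2.
Smallest ratio is 13/2 in the row of s4, so s4 leaves.

s4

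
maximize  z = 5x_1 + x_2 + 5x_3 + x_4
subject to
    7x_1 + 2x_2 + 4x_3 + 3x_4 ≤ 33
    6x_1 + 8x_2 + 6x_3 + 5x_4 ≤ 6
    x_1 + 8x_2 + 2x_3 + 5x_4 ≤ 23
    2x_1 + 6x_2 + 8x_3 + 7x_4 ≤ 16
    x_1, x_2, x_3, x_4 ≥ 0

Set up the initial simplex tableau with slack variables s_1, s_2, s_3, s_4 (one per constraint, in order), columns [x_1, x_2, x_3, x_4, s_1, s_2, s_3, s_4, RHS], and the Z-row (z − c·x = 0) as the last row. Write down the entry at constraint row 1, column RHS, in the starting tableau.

The RHS of constraint 1 is b_1 = 33.

33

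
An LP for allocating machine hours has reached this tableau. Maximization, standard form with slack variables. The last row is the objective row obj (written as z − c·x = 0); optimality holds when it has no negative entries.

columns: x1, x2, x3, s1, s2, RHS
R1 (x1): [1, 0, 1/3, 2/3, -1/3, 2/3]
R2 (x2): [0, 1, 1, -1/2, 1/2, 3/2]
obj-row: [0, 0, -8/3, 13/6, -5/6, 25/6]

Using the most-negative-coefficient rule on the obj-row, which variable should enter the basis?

Negative obj-row entries: x3: -8/3, s2: -5/6.
The most negative is -8/3 in column x3, so x3 enters.

x3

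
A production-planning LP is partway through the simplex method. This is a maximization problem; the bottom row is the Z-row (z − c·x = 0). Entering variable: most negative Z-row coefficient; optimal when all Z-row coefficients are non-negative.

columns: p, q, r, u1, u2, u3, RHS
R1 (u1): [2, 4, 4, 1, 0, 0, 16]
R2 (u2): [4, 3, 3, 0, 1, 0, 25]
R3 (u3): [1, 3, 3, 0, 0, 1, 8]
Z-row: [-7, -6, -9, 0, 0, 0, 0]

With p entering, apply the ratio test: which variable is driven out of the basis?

u2

Column p entries and ratios — u1: 16/2 = 8; u2: 25/4 = 25/4; u3: 8/1 = 8.
Smallest ratio is 25/4 in the row of u2, so u2 leaves.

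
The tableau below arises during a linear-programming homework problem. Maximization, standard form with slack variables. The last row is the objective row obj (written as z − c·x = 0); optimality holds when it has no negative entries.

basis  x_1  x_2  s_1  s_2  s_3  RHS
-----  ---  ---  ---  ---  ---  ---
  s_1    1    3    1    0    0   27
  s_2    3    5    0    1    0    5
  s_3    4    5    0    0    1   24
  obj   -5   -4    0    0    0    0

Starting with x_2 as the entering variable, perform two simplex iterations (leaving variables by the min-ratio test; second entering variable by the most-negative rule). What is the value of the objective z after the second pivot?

25/3

Ratio test on column x_2 — row 1: 27/3 = 9; row 2: 5/5 = 1; row 3: 24/5 = 24/5. Minimum is 1 at row 2 (s_2 leaves); pivot element 5.
Pivot on row 2; the obj-row RHS becomes 0 − (-4)·1 = 4.
Next entering variable (most negative obj-row entry -13/5): x_1.
Ratio test on column x_1 — row 1: entry -4/5 ≤ 0; row 2: 1/(3/5) = 5/3; row 3: 19/1 = 19. Minimum is 5/3 at row 2 (x_2 leaves); pivot element 3/5.
After the second pivot the obj-row RHS is 4 − (-13/5)·(5/3) = 25/3.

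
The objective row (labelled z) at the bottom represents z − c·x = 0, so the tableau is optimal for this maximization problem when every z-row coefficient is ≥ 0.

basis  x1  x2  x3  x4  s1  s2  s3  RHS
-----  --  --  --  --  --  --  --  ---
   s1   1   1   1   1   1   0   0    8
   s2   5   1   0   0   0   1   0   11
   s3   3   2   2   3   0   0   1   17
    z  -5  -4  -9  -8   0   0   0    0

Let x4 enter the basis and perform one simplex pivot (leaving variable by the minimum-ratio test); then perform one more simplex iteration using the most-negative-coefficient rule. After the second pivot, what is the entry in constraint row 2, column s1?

Ratio test on column x4 — row 1: 8/1 = 8; row 2: entry 0 ≤ 0; row 3: 17/3 = 17/3. Minimum is 17/3 at row 3 (s3 leaves); pivot element 3.
Divide row 3 by 3; eliminate column x4 from the other rows.
Second iteration: most negative z-row entry is -11/3 in column x3, so x3 enters.
Ratio test on column x3 — row 1: (7/3)/(1/3) = 7; row 2: entry 0 ≤ 0; row 3: (17/3)/(2/3) = 17/2. Minimum is 7 at row 1 (s1 leaves); pivot element 1/3.
Divide row 1 by 1/3; eliminate column x3 from the other rows.
After both pivots, the entry at constraint row 2, column s1 is 0.

0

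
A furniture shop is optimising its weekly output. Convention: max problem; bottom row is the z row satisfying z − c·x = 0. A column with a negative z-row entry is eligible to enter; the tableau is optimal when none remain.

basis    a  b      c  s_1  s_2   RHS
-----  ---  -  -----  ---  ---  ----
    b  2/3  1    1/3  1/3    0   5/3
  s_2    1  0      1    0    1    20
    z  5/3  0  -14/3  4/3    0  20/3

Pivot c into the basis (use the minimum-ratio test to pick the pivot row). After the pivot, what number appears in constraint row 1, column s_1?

1

Ratio test on column c — row 1: (5/3)/(1/3) = 5; row 2: 20/1 = 20. Minimum is 5 at row 1 (b leaves); pivot element 1/3.
Divide row 1 by 1/3; eliminate column c from the other rows.
In the new row 1, the s_1 entry is the old entry divided by the pivot: (1/3)/(1/3) = 1.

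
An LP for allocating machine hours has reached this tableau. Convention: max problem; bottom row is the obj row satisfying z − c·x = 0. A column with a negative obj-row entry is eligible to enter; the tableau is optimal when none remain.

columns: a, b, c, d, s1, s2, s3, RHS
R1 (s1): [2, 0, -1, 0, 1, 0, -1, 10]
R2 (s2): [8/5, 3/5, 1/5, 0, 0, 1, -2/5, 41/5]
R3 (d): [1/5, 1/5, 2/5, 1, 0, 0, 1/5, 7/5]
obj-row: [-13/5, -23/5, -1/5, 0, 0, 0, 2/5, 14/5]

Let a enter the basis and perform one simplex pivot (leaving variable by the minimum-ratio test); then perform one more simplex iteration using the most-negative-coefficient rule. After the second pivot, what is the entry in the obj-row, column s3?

Ratio test on column a — row 1: 10/2 = 5; row 2: (41/5)/(8/5) = 41/8; row 3: (7/5)/(1/5) = 7. Minimum is 5 at row 1 (s1 leaves); pivot element 2.
Divide row 1 by 2; eliminate column a from the other rows.
Second iteration: most negative obj-row entry is -23/5 in column b, so b enters.
Ratio test on column b — row 1: entry 0 ≤ 0; row 2: (1/5)/(3/5) = 1/3; row 3: (2/5)/(1/5) = 2. Minimum is 1/3 at row 2 (s2 leaves); pivot element 3/5.
Divide row 2 by 3/5; eliminate column b from the other rows.
After both pivots, the entry at the obj-row, column s3 is 13/6.

13/6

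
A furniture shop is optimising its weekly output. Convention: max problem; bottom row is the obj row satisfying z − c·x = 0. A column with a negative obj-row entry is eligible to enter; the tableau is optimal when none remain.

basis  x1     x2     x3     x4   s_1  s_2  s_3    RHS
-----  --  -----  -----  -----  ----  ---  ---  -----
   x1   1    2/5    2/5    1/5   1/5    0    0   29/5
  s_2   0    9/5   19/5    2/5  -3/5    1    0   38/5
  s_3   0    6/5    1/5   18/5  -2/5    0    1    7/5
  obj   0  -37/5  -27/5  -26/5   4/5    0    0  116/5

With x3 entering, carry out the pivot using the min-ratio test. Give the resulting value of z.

Ratio test on column x3 — row 1: (29/5)/(2/5) = 29/2; row 2: (38/5)/(19/5) = 2; row 3: (7/5)/(1/5) = 7. Minimum is 2 at row 2 (s_2 leaves); pivot element 19/5.
Pivot on row 2; the obj-row RHS becomes 116/5 − (-27/5)·2 = 34.

34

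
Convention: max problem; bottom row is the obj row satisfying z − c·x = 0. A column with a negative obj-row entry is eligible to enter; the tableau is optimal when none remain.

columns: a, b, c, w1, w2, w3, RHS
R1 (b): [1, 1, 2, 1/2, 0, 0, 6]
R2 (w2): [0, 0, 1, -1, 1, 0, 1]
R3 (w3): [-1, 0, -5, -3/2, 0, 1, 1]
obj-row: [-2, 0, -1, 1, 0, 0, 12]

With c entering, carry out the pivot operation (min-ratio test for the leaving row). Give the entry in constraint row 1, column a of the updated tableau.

Ratio test on column c — row 1: 6/2 = 3; row 2: 1/1 = 1; row 3: entry -5 ≤ 0. Minimum is 1 at row 2 (w2 leaves); pivot element 1.
Divide row 2 by 1; eliminate column c from the other rows.
Row 1 update in column a: 1 − 2·0 = 1.

1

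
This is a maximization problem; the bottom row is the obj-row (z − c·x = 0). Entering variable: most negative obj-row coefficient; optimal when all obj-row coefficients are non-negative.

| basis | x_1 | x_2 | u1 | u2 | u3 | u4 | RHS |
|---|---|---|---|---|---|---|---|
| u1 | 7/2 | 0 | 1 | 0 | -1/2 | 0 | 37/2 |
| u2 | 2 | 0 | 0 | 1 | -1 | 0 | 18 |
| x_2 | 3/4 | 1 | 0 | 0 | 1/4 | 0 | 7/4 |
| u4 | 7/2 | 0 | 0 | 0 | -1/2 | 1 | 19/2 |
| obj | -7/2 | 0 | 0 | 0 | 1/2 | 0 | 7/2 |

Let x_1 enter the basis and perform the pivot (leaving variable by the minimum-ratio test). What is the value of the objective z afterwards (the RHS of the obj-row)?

Ratio test on column x_1 — row 1: (37/2)/(7/2) = 37/7; row 2: 18/2 = 9; row 3: (7/4)/(3/4) = 7/3; row 4: (19/2)/(7/2) = 19/7. Minimum is 7/3 at row 3 (x_2 leaves); pivot element 3/4.
Pivot on row 3; the obj-row RHS becomes 7/2 − (-7/2)·(7/3) = 35/3.

35/3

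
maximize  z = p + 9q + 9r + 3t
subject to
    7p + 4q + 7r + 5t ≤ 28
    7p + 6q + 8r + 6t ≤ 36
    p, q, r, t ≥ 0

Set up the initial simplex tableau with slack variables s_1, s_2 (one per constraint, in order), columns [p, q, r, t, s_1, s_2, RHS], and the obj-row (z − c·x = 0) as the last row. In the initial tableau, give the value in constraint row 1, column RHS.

28

The RHS of constraint 1 is b_1 = 28.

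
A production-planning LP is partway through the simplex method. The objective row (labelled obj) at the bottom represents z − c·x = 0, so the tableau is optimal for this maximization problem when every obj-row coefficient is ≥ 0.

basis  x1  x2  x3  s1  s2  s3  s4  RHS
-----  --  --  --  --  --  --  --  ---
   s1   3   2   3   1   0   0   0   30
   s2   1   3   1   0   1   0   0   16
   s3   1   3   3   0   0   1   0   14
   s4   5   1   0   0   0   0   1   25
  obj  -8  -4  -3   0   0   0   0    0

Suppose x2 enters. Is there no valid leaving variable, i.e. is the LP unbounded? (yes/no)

no

Column x2 has positive entries in row(s) 1, 2, 3, 4, so the ratio test bounds it — not unbounded.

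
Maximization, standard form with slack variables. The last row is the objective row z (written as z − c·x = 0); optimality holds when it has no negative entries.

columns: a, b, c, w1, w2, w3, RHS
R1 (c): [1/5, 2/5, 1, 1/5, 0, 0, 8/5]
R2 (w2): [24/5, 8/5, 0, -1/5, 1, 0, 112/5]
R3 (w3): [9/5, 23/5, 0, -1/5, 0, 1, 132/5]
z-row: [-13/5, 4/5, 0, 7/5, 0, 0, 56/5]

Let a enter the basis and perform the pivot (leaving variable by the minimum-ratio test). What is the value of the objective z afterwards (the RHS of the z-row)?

70/3

Ratio test on column a — row 1: (8/5)/(1/5) = 8; row 2: (112/5)/(24/5) = 14/3; row 3: (132/5)/(9/5) = 44/3. Minimum is 14/3 at row 2 (w2 leaves); pivot element 24/5.
Pivot on row 2; the z-row RHS becomes 56/5 − (-13/5)·(14/3) = 70/3.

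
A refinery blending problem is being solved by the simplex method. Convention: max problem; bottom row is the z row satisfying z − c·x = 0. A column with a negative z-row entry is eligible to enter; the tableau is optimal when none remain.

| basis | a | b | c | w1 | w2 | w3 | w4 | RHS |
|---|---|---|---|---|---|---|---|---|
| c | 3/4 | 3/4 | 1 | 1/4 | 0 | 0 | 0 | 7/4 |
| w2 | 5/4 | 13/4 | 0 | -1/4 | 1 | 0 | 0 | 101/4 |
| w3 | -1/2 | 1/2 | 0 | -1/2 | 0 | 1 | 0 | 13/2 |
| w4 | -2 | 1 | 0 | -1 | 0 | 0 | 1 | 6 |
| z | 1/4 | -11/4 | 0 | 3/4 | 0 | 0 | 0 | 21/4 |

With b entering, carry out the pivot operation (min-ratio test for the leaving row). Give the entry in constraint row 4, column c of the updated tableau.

Ratio test on column b — row 1: (7/4)/(3/4) = 7/3; row 2: (101/4)/(13/4) = 101/13; row 3: (13/2)/(1/2) = 13; row 4: 6/1 = 6. Minimum is 7/3 at row 1 (c leaves); pivot element 3/4.
Divide row 1 by 3/4; eliminate column b from the other rows.
Row 4 update in column c: 0 − 1·(4/3) = -4/3.

-4/3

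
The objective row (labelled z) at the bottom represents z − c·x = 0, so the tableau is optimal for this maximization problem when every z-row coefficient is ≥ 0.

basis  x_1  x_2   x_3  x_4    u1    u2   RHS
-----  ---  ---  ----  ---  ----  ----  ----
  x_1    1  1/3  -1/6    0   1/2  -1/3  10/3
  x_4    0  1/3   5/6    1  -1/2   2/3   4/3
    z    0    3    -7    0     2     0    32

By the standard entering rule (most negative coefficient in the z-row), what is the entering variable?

x_3

Negative z-row entries: x_3: -7.
The most negative is -7 in column x_3, so x_3 enters.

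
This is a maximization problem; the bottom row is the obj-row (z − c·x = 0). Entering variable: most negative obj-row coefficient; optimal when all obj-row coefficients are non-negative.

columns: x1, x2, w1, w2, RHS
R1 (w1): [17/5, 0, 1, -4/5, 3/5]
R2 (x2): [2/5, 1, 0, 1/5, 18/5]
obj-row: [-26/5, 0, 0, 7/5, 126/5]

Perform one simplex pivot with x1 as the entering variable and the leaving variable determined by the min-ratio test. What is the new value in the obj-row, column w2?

Ratio test on column x1 — row 1: (3/5)/(17/5) = 3/17; row 2: (18/5)/(2/5) = 9. Minimum is 3/17 at row 1 (w1 leaves); pivot element 17/5.
Divide row 1 by 17/5; eliminate column x1 from the other rows.
obj-row update in column w2: 7/5 − (-26/5)·(-4/17) = 3/17.

3/17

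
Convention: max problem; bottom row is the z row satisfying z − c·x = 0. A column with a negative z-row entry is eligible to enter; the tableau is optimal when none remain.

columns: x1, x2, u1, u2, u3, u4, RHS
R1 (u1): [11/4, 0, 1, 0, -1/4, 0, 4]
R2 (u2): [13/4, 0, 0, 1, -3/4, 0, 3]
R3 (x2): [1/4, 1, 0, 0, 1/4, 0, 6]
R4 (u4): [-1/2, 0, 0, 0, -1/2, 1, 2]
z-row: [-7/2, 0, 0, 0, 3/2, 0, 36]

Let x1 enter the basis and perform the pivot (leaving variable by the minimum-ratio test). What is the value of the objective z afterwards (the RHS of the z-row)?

Ratio test on column x1 — row 1: 4/(11/4) = 16/11; row 2: 3/(13/4) = 12/13; row 3: 6/(1/4) = 24; row 4: entry -1/2 ≤ 0. Minimum is 12/13 at row 2 (u2 leaves); pivot element 13/4.
Pivot on row 2; the z-row RHS becomes 36 − (-7/2)·(12/13) = 510/13.

510/13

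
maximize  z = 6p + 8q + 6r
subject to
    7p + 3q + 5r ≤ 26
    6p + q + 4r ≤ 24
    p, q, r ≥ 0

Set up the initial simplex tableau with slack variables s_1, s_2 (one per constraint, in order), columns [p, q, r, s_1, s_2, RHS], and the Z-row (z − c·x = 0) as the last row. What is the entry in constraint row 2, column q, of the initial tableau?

1

Constraint 2 has coefficient 1 on q.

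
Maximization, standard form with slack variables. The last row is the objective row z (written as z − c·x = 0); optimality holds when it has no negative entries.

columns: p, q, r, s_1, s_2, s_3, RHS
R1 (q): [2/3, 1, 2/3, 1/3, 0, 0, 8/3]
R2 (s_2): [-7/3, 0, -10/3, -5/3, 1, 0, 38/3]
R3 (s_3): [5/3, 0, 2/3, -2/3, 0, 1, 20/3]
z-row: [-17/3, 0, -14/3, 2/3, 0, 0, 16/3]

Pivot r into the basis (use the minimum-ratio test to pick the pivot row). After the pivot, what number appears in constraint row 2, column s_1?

0

Ratio test on column r — row 1: (8/3)/(2/3) = 4; row 2: entry -10/3 ≤ 0; row 3: (20/3)/(2/3) = 10. Minimum is 4 at row 1 (q leaves); pivot element 2/3.
Divide row 1 by 2/3; eliminate column r from the other rows.
Row 2 update in column s_1: -5/3 − (-10/3)·(1/2) = 0.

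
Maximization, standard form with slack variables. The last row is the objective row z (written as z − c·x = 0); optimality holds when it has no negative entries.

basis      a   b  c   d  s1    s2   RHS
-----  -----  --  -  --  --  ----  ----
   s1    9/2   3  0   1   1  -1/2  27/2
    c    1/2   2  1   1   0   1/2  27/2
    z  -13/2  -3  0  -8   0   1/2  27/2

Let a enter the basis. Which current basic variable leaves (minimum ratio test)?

s1

Column a entries and ratios — s1: (27/2)/(9/2) = 3; c: (27/2)/(1/2) = 27.
Smallest ratio is 3 in the row of s1, so s1 leaves.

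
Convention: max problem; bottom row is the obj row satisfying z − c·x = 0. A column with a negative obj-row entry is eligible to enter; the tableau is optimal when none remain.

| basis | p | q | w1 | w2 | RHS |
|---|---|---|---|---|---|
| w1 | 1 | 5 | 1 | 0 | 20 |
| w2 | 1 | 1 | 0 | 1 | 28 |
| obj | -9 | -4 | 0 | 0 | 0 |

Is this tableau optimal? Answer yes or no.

The obj-row has a negative entry -9 in column p, so it is not optimal.

no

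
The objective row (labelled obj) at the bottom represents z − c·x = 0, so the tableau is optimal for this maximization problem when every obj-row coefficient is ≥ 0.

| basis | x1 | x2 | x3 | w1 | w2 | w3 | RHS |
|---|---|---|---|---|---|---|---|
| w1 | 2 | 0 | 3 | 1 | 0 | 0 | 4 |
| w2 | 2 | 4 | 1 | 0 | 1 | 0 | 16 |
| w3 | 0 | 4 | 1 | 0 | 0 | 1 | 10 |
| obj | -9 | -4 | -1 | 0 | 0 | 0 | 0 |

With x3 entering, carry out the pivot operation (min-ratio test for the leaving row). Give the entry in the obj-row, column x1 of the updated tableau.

-25/3

Ratio test on column x3 — row 1: 4/3 = 4/3; row 2: 16/1 = 16; row 3: 10/1 = 10. Minimum is 4/3 at row 1 (w1 leaves); pivot element 3.
Divide row 1 by 3; eliminate column x3 from the other rows.
obj-row update in column x1: -9 − (-1)·(2/3) = -25/3.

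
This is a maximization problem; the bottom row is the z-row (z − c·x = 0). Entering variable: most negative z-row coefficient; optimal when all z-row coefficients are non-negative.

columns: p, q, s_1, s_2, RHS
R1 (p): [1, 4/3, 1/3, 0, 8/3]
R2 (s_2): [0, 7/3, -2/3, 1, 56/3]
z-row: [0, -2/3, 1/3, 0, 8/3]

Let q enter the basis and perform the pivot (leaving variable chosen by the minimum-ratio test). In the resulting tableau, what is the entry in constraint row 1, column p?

Ratio test on column q — row 1: (8/3)/(4/3) = 2; row 2: (56/3)/(7/3) = 8. Minimum is 2 at row 1 (p leaves); pivot element 4/3.
Divide row 1 by 4/3; eliminate column q from the other rows.
In the new row 1, the p entry is the old entry divided by the pivot: 1/(4/3) = 3/4.

3/4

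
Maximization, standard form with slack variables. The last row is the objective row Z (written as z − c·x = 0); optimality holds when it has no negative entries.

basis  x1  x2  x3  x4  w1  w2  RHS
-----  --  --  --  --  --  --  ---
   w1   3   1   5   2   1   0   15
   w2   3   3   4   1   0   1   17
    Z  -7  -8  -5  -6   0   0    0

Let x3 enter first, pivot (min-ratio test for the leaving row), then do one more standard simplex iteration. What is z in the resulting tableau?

Ratio test on column x3 — row 1: 15/5 = 3; row 2: 17/4 = 17/4. Minimum is 3 at row 1 (w1 leaves); pivot element 5.
Pivot on row 1; the Z-row RHS becomes 0 − (-5)·3 = 15.
Next entering variable (most negative Z-row entry -7): x2.
Ratio test on column x2 — row 1: 3/(1/5) = 15; row 2: 5/(11/5) = 25/11. Minimum is 25/11 at row 2 (w2 leaves); pivot element 11/5.
After the second pivot the Z-row RHS is 15 − (-7)·(25/11) = 340/11.

340/11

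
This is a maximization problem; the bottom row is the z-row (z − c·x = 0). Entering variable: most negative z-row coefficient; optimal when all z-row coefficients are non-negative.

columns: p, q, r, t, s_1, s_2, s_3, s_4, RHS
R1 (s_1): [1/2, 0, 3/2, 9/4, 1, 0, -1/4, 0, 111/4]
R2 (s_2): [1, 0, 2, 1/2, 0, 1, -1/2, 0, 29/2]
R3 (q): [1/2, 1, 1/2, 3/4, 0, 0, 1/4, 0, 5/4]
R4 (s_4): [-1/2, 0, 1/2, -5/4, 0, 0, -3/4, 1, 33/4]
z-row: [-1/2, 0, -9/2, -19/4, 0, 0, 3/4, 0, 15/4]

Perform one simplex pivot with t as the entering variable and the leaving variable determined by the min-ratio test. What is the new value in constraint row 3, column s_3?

Ratio test on column t — row 1: (111/4)/(9/4) = 37/3; row 2: (29/2)/(1/2) = 29; row 3: (5/4)/(3/4) = 5/3; row 4: entry -5/4 ≤ 0. Minimum is 5/3 at row 3 (q leaves); pivot element 3/4.
Divide row 3 by 3/4; eliminate column t from the other rows.
In the new row 3, the s_3 entry is the old entry divided by the pivot: (1/4)/(3/4) = 1/3.

1/3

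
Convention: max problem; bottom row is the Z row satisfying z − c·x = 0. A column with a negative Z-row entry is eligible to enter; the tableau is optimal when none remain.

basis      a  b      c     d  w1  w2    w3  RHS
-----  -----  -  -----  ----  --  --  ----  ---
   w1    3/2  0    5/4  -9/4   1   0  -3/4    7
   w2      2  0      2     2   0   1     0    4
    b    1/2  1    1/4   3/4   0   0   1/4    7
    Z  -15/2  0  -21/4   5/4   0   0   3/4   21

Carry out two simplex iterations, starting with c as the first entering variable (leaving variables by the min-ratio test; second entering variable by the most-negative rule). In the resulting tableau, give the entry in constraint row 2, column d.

Ratio test on column c — row 1: 7/(5/4) = 28/5; row 2: 4/2 = 2; row 3: 7/(1/4) = 28. Minimum is 2 at row 2 (w2 leaves); pivot element 2.
Divide row 2 by 2; eliminate column c from the other rows.
Second iteration: most negative Z-row entry is -9/4 in column a, so a enters.
Ratio test on column a — row 1: (9/2)/(1/4) = 18; row 2: 2/1 = 2; row 3: (13/2)/(1/4) = 26. Minimum is 2 at row 2 (c leaves); pivot element 1.
Divide row 2 by 1; eliminate column a from the other rows.
After both pivots, the entry at constraint row 2, column d is 1.

1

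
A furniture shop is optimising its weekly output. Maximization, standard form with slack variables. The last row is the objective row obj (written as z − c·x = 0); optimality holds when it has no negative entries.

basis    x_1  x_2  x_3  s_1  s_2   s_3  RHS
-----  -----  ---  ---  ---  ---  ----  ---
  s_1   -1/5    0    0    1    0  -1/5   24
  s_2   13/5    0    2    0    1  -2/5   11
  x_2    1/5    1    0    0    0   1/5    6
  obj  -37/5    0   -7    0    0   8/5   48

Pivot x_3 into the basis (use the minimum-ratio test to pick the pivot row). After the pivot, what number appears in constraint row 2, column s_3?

-1/5

Ratio test on column x_3 — row 1: entry 0 ≤ 0; row 2: 11/2 = 11/2; row 3: entry 0 ≤ 0. Minimum is 11/2 at row 2 (s_2 leaves); pivot element 2.
Divide row 2 by 2; eliminate column x_3 from the other rows.
In the new row 2, the s_3 entry is the old entry divided by the pivot: (-2/5)/2 = -1/5.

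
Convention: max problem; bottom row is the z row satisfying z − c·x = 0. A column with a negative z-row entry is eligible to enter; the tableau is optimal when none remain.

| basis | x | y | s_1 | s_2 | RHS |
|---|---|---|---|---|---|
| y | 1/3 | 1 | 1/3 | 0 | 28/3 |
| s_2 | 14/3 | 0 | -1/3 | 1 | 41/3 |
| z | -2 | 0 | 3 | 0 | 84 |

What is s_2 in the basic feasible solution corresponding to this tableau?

s_2 is basic (row 2); its value is the RHS of that row, 41/3.

41/3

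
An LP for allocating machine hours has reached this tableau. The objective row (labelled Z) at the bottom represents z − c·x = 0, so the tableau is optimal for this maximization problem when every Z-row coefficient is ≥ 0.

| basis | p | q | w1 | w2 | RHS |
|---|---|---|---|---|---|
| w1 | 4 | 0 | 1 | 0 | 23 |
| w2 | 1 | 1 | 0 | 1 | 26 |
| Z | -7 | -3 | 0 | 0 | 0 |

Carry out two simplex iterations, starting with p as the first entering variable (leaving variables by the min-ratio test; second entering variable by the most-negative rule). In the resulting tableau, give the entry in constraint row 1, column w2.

0

Ratio test on column p — row 1: 23/4 = 23/4; row 2: 26/1 = 26. Minimum is 23/4 at row 1 (w1 leaves); pivot element 4.
Divide row 1 by 4; eliminate column p from the other rows.
Second iteration: most negative Z-row entry is -3 in column q, so q enters.
Ratio test on column q — row 1: entry 0 ≤ 0; row 2: (81/4)/1 = 81/4. Minimum is 81/4 at row 2 (w2 leaves); pivot element 1.
Divide row 2 by 1; eliminate column q from the other rows.
After both pivots, the entry at constraint row 1, column w2 is 0.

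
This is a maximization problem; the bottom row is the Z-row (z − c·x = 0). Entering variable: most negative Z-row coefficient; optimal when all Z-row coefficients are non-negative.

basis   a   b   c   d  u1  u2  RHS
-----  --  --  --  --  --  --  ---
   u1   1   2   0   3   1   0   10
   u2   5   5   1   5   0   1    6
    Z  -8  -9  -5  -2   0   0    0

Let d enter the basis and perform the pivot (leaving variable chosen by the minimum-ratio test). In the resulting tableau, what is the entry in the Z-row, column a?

-6

Ratio test on column d — row 1: 10/3 = 10/3; row 2: 6/5 = 6/5. Minimum is 6/5 at row 2 (u2 leaves); pivot element 5.
Divide row 2 by 5; eliminate column d from the other rows.
Z-row update in column a: -8 − (-2)·1 = -6.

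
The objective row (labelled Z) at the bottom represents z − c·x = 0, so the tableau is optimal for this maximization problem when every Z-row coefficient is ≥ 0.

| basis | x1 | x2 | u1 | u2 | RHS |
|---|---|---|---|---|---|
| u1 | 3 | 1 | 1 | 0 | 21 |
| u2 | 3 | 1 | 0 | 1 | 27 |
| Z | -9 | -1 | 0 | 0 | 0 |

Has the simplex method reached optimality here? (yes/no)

no

The Z-row has a negative entry -9 in column x1, so it is not optimal.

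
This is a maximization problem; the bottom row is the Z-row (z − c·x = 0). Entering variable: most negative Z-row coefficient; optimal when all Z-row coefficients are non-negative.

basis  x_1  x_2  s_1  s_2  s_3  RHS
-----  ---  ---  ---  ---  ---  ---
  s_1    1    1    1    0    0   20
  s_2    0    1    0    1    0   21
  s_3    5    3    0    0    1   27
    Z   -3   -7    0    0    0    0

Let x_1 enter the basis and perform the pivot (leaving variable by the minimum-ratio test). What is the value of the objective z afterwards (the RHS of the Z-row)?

Ratio test on column x_1 — row 1: 20/1 = 20; row 2: entry 0 ≤ 0; row 3: 27/5 = 27/5. Minimum is 27/5 at row 3 (s_3 leaves); pivot element 5.
Pivot on row 3; the Z-row RHS becomes 0 − (-3)·(27/5) = 81/5.

81/5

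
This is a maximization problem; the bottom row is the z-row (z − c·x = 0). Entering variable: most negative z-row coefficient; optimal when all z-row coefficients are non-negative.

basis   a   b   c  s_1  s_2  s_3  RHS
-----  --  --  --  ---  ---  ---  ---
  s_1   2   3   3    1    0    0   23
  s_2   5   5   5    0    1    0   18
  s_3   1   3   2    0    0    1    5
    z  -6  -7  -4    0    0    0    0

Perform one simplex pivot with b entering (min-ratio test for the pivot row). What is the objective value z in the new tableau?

Ratio test on column b — row 1: 23/3 = 23/3; row 2: 18/5 = 18/5; row 3: 5/3 = 5/3. Minimum is 5/3 at row 3 (s_3 leaves); pivot element 3.
Pivot on row 3; the z-row RHS becomes 0 − (-7)·(5/3) = 35/3.

35/3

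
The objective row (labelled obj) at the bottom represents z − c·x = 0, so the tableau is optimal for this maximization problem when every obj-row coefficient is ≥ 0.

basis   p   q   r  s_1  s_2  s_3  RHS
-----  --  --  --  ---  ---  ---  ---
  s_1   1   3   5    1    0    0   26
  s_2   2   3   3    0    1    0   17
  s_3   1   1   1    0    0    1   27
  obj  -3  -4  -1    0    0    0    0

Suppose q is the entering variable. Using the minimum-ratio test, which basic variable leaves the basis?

s_2

Column q entries and ratios — s_1: 26/3 = 26/3; s_2: 17/3 = 17/3; s_3: 27/1 = 27.
Smallest ratio is 17/3 in the row of s_2, so s_2 leaves.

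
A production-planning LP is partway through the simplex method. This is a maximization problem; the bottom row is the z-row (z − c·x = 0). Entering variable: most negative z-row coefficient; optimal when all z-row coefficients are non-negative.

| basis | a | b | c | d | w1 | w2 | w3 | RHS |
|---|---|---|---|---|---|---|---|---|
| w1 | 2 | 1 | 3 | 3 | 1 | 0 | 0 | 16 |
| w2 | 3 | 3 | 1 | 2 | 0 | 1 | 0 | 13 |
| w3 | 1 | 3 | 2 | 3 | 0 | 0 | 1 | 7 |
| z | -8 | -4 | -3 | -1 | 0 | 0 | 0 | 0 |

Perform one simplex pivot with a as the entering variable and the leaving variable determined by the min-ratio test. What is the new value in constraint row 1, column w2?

Ratio test on column a — row 1: 16/2 = 8; row 2: 13/3 = 13/3; row 3: 7/1 = 7. Minimum is 13/3 at row 2 (w2 leaves); pivot element 3.
Divide row 2 by 3; eliminate column a from the other rows.
Row 1 update in column w2: 0 − 2·(1/3) = -2/3.

-2/3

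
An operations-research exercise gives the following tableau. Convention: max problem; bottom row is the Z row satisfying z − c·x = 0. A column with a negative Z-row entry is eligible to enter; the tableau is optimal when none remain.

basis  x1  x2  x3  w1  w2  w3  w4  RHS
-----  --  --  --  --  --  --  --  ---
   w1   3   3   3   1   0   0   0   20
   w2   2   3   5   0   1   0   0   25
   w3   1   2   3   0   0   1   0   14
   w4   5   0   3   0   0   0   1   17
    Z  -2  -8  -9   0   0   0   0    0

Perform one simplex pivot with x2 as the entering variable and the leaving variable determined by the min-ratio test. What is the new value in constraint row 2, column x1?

Ratio test on column x2 — row 1: 20/3 = 20/3; row 2: 25/3 = 25/3; row 3: 14/2 = 7; row 4: entry 0 ≤ 0. Minimum is 20/3 at row 1 (w1 leaves); pivot element 3.
Divide row 1 by 3; eliminate column x2 from the other rows.
Row 2 update in column x1: 2 − 3·1 = -1.

-1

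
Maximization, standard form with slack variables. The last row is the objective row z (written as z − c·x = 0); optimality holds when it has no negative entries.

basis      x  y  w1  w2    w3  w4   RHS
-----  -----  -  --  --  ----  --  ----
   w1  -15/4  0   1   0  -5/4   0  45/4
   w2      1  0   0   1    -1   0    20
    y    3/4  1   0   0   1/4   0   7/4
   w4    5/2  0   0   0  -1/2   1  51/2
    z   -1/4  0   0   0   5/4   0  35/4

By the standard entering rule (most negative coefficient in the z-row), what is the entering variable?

Negative z-row entries: x: -1/4.
The most negative is -1/4 in column x, so x enters.

x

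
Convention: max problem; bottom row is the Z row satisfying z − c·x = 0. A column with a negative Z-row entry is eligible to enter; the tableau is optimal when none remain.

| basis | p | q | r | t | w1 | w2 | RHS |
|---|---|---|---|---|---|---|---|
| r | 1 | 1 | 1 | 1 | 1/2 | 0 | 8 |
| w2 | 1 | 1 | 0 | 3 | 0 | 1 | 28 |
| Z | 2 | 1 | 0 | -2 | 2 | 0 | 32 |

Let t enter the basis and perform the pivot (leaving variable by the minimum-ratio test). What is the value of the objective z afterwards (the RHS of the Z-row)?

Ratio test on column t — row 1: 8/1 = 8; row 2: 28/3 = 28/3. Minimum is 8 at row 1 (r leaves); pivot element 1.
Pivot on row 1; the Z-row RHS becomes 32 − (-2)·8 = 48.

48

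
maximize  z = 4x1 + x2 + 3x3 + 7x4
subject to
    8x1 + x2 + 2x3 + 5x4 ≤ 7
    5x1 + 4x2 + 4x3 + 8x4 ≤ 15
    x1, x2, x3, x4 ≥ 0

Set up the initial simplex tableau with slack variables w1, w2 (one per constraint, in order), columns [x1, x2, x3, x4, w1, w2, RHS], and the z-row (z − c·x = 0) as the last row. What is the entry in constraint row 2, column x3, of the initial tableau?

Constraint 2 has coefficient 4 on x3.

4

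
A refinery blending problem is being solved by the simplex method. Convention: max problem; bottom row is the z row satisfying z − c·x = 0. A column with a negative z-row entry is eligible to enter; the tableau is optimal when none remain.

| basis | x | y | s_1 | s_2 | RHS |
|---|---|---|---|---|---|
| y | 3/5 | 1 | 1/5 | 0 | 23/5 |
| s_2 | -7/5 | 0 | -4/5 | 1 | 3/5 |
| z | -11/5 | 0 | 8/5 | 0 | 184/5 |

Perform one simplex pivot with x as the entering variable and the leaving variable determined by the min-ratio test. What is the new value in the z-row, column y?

11/3

Ratio test on column x — row 1: (23/5)/(3/5) = 23/3; row 2: entry -7/5 ≤ 0. Minimum is 23/3 at row 1 (y leaves); pivot element 3/5.
Divide row 1 by 3/5; eliminate column x from the other rows.
z-row update in column y: 0 − (-11/5)·(5/3) = 11/3.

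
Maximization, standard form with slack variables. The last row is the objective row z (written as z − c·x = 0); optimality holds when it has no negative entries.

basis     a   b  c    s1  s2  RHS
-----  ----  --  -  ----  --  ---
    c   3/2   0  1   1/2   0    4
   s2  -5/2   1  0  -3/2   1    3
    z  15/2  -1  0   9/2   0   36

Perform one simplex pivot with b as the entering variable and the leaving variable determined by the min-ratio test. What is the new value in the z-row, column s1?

Ratio test on column b — row 1: entry 0 ≤ 0; row 2: 3/1 = 3. Minimum is 3 at row 2 (s2 leaves); pivot element 1.
Divide row 2 by 1; eliminate column b from the other rows.
z-row update in column s1: 9/2 − (-1)·(-3/2) = 3.

3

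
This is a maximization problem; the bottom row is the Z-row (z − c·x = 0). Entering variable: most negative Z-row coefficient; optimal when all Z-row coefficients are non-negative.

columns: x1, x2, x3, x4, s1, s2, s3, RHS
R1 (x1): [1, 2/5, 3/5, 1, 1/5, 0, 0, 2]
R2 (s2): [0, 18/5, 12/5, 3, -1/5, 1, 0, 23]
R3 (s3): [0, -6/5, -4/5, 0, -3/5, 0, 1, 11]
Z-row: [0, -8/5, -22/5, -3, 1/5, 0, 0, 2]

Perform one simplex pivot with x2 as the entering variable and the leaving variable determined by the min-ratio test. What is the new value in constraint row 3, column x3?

1

Ratio test on column x2 — row 1: 2/(2/5) = 5; row 2: 23/(18/5) = 115/18; row 3: entry -6/5 ≤ 0. Minimum is 5 at row 1 (x1 leaves); pivot element 2/5.
Divide row 1 by 2/5; eliminate column x2 from the other rows.
Row 3 update in column x3: -4/5 − (-6/5)·(3/2) = 1.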